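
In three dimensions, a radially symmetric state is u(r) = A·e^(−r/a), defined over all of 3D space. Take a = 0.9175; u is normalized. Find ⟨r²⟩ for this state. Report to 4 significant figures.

⟨r^2⟩ ≈ 2.525

The expectation value is the |u|²-weighted average of r^2: ∫ r^2|u|² 4πr² dr.
With ∫₀^∞ r^4 e^(−αr) dr = 4!/α^5, the ratio of the moment integral to the normalization integral gives ⟨r²⟩ = 3·a^2.
With a = 0.9175, ⟨r^2⟩ = 2.5254.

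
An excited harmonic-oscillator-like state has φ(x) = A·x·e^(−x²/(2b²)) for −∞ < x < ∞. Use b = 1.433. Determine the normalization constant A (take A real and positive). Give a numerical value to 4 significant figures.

A ≈ 0.6192

The normalization condition is ∫|φ|² dx = 1 from −∞ to ∞.
Carrying out the integral gives A² · √(π)·b^3/2.
Hence A² = 1/[√(π)·b^3/2].
Substituting b = 1.433 gives A² = 0.38346, so A = 0.61924.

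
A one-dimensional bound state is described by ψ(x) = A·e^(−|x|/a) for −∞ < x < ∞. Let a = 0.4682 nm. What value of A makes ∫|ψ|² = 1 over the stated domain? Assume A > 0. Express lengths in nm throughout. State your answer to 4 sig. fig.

We need A² ∫|f|² dx = 1, taking the integral from −∞ to ∞.
Using ∫₀^∞ xⁿ e^(−αx) dx = n!/αⁿ⁺¹, with ψ = A·e^(−|x|/a), the integral evaluates to A²·[a].
So A² = (a)^(−1).
Plugging in a = 0.4682 yields A = 1.4615.

A ≈ 1.461 nm^(-1/2)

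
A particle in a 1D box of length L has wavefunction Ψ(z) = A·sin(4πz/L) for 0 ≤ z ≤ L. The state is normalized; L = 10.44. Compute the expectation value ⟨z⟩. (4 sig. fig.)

⟨z⟩ = ∫ z |Ψ|² dz over the full domain.
With ∫₀^L sin²(nπz/L) dz = L/2, the ratio of the moment integral to the normalization integral gives ⟨z⟩ = L/2.
Putting L = 10.44 gives 5.2200.

⟨z⟩ ≈ 5.220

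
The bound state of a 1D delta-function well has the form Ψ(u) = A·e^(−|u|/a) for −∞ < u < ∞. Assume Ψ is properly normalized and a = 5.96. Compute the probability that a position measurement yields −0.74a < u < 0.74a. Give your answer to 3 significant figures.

|Ψ|² is the probability density, so P = ∫_{−0.74a}^{0.74a} |Ψ|² du.
Since A² = 1/(a), this is the region integral divided by the full normalization integral.
By symmetry take twice the u ≥ 0 contribution in numerator and denominator; the 2's cancel. Let t = u/a; then A² and the length scale cancel, so P = ∫_{0}^{0.74} e^(-2·t) dt ÷ ∫_{0}^{∞} e^(-2·t) dt.
Using ∫ e^(-2·t) dt = -e^(-2·t)/2, the numerator is 1/2 - e^(-37/25)/2 and the denominator is 1/2.
This works out to P = 0.7724.

P ≈ 0.772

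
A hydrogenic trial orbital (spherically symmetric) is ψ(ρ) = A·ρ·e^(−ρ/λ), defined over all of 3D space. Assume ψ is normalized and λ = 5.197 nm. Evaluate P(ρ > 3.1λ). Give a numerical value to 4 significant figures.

P ≈ 0.2592

P = ∫ |ψ|² 4πρ² dρ over ρ > 3.1λ.
Normalization gives A² = 1/(3·π·λ^5).
Substituting u = ρ/λ, A², 4π and the length scale all cancel in the ratio: P = ∫_{3.1}^{∞} u^4·e^(-2·u) du / ∫_{0}^{∞} u^4·e^(-2·u) du.
An antiderivative of u^4·e^(-2·u) is -(u^4/2 + u^3 + 3·u^2/2 + 3·u/2 + 3/4)·e^(-2·u); evaluating from 3.1 to ∞ gives ≈ 0.194383, while the full integral is 3/4.
The region integral divided by the full integral gives P = 0.25918.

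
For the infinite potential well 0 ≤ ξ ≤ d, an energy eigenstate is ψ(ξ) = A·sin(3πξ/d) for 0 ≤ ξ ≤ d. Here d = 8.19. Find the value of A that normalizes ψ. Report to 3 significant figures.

Require ∫ |ψ|² dξ = 1 over the whole domain.
With ∫₀^d sin²(nπξ/d) dξ = d/2, the integral (without the A² prefactor) comes out to d/2.
With d = 8.19: A² = 0.2442 and A = 0.4942.

A ≈ 0.494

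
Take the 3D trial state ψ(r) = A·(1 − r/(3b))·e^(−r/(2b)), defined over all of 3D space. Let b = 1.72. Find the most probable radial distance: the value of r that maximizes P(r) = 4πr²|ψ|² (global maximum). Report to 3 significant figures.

r ≈ 1.72

Set d/dr [P(r) = 4πr²|ψ|²] = 0 and solve for r > 0.
Solving yields r = b.
With b = 1.72, the most probable radial distance is 1.720.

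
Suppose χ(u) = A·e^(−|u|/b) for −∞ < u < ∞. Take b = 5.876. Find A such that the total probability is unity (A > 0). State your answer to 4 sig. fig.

A ≈ 0.4125

We need A² ∫|f|² du = 1, taking the integral from −∞ to ∞.
The integral (without the A² prefactor) comes out to b.
Plugging in b = 5.876 yields A = 0.41253.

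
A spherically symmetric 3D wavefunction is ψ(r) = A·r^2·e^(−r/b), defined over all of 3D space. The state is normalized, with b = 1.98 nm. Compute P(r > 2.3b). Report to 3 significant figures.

Integrate the radial probability density 4πr²|ψ|² over r > 2.3b.
Normalization gives A² = 1/(45·π·b^7/2).
In terms of u = r/b (A², 4π and the length scale all cancel between numerator and denominator), P = [∫_{2.3}^{∞} u^6·e^(-2·u) du] / [∫_{0}^{∞} u^6·e^(-2·u) du].
An antiderivative of u^6·e^(-2·u) is -(4·u^6 + 12·u^5 + 30·u^4 + 60·u^3 + 90·u^2 + 90·u + 45)·e^(-2·u)/8; evaluating from 2.3 to ∞ gives ≈ 4.6014, while the full integral is 45/8.
Taking the ratio yields P = 0.8180.

P ≈ 0.818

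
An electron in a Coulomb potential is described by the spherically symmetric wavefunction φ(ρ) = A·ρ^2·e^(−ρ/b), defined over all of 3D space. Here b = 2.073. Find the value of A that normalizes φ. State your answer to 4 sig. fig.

A ≈ 0.009273

Normalization requires ∫|φ|² 4πρ² dρ = 1, integrated from 0 to ∞.
With ∫₀^∞ ρ^6 e^(−αρ) dρ = 6!/α^7, the integral (without the A² prefactor) comes out to 45·π·b^7/2.
So A² = (45·π·b^7/2)^(−1).
With b = 2.073: A² = 0.000085995 and A = 0.0092733.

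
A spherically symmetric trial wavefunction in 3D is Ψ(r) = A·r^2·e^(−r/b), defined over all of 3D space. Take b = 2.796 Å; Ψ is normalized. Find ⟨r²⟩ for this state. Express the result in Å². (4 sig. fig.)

By definition ⟨r²⟩ = ∫ r^2 |Ψ(r)|² 4πr² dr.
The ratio of the moment integral to the normalization integral gives ⟨r²⟩ = 14·b^2.
Putting b = 2.796 gives 109.45.

⟨r^2⟩ ≈ 109.4 Å^2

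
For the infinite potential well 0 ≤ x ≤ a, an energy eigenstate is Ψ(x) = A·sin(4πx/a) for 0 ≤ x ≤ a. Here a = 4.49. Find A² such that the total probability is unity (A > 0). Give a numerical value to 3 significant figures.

We need A² ∫|f|² dx = 1, taking the integral from 0 to a.
∫|Ψ|² dx = A²·(a/2).
So A² = (a/2)^(−1).
Plugging in a = 4.49 yields A = 0.6674.

A^2 ≈ 0.445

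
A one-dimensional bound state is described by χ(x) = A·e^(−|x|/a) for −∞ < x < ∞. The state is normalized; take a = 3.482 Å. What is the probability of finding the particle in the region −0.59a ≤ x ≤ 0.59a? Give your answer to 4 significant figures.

|χ|² is the probability density, so P = ∫_{−0.59a}^{0.59a} |χ|² dx.
With A² fixed by ∫|χ|² = 1, i.e. A² = (a)^(−1), substitute and integrate.
Both integrals are even about x = 0, so only the x ≥ 0 halves are needed (the factors of 2 cancel). Let u = x/a; then A² and the length scale cancel, so P = ∫_{0}^{0.59} e^(-2·u) du ÷ ∫_{0}^{∞} e^(-2·u) du.
With ∫ e^(-2·u) du = -e^(-2·u)/2 + C, the region integral is 1/2 - e^(-59/50)/2 and the full one is 1/2.
The result is P = 0.69272.

P ≈ 0.6927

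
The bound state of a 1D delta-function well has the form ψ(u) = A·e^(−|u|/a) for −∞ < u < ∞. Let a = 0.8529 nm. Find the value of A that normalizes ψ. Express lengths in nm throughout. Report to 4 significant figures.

Require ∫ |ψ|² du = 1 over the whole domain.
Carrying out the integral gives A² · a.
Hence A² = 1/[a].
With a = 0.8529: A² = 1.1725 and A = 1.0828.

A ≈ 1.083 nm^(-1/2)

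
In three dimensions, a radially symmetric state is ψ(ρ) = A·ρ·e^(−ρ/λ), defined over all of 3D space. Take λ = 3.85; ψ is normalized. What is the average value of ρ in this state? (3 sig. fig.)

⟨ρ⟩ ≈ 9.63

The expectation value is the |ψ|²-weighted average of ρ: ∫ ρ|ψ|² 4πρ² dρ.
Evaluating both integrals, ⟨ρ⟩ = 5·λ/2.
With λ = 3.85, ⟨ρ⟩ = 9.625.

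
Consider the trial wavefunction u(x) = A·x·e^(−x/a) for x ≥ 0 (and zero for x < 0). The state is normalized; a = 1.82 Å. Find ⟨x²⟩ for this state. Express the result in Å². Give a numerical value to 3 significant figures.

⟨x^2⟩ ≈ 9.94 Å^2

⟨x²⟩ = ∫ x^2 |u|² dx over the full domain.
The ratio of the moment integral to the normalization integral gives ⟨x²⟩ = 3·a^2.
With a = 1.82, ⟨x^2⟩ = 9.937.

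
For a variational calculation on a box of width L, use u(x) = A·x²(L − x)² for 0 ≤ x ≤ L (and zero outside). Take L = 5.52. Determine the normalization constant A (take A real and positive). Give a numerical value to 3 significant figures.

Require ∫ |u|² dx = 1 over the whole domain.
Expanding the polynomial and integrating term by term, ∫|u|² dx = A²·(L^9/630).
So A² = (L^9/630)^(−1).
Plugging in L = 5.52 yields A = 0.01151.

A ≈ 0.0115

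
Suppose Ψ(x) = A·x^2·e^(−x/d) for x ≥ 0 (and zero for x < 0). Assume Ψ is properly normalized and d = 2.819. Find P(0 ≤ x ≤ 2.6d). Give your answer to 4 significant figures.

The probability is P = ∫ |Ψ|² dx over [0, 2.6d].
With A² fixed by ∫|Ψ|² = 1, i.e. A² = (3·d^5/4)^(−1), substitute and integrate.
Substituting u = x/d, A² and the length scale cancel in the ratio: P = ∫_{0}^{2.6} u^4·e^(-2·u) du / ∫_{0}^{∞} u^4·e^(-2·u) du.
An antiderivative of u^4·e^(-2·u) is -(u^4/2 + u^3 + 3·u^2/2 + 3·u/2 + 3/4)·e^(-2·u); evaluating from 0 to 2.6 gives ≈ 0.445404, while the full integral is 3/4.
Evaluating gives P = 0.59387.

P ≈ 0.5939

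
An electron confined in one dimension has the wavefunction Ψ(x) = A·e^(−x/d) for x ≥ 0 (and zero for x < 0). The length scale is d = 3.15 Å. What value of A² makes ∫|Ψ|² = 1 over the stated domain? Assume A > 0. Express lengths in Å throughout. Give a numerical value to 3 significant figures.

A^2 ≈ 0.635 Å^(-1)

We need A² ∫|f|² dx = 1, taking the integral from 0 to ∞.
Carrying out the integral gives A² · d/2.
Hence A² = 1/[d/2].
Substituting d = 3.15 gives A² = 0.6349, so A = 0.7968.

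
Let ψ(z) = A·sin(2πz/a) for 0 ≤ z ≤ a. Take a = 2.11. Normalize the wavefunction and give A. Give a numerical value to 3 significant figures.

A ≈ 0.974

We need A² ∫|f|² dz = 1, taking the integral from 0 to a.
The integral (without the A² prefactor) comes out to a/2.
Plugging in a = 2.11 yields A = 0.9736.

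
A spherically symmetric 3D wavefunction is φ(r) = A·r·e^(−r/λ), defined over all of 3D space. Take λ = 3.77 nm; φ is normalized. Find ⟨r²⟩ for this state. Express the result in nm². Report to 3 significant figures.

By definition ⟨r²⟩ = ∫ r^2 |φ(r)|² 4πr² dr.
The ratio of the moment integral to the normalization integral gives ⟨r²⟩ = 15·λ^2/2.
With λ = 3.77, ⟨r^2⟩ = 106.6.

⟨r^2⟩ ≈ 107 nm^2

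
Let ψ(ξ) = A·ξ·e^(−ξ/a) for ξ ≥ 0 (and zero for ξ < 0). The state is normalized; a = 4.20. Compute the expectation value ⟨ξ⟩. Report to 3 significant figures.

The expectation value is the |ψ|²-weighted average of ξ: ∫ ξ|ψ|² dξ.
Using ∫₀^∞ ξⁿ e^(−αξ) dξ = n!/αⁿ⁺¹, evaluating both integrals, ⟨ξ⟩ = 3·a/2.
Putting a = 4.20 gives 6.300.

⟨ξ⟩ ≈ 6.30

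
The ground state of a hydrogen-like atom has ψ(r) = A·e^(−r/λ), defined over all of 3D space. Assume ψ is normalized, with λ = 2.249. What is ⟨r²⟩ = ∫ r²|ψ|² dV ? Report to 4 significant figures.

The expectation value is the |ψ|²-weighted average of r^2: ∫ r^2|ψ|² 4πr² dr.
Since the A² factors cancel between numerator and denominator, ⟨r²⟩ = 3·λ^2.
Putting λ = 2.249 gives 15.174.

⟨r^2⟩ ≈ 15.17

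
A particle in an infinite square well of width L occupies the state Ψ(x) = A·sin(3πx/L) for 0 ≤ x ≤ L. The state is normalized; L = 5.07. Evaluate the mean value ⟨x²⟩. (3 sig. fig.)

By definition ⟨x²⟩ = ∫ x^2 |Ψ(x)|² dx.
Using sin²θ = (1 − cos 2θ)/2, the ratio of the moment integral to the normalization integral gives ⟨x²⟩ = -L^2/(18·π^2) + L^2/3.
Putting L = 5.07 gives 8.424.

⟨x^2⟩ ≈ 8.42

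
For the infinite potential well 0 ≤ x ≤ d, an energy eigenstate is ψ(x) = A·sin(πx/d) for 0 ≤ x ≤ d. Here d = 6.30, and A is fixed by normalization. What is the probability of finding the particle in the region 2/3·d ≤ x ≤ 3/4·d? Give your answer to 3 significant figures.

P = ∫_{2/3·d}^{3/4·d} |ψ(x)|² dx.
With A² fixed by ∫|ψ|² = 1, i.e. A² = (d/2)^(−1), substitute and integrate.
Substituting u = x/d, A² and the length scale cancel in the ratio: P = ∫_{2/3}^{3/4} sin(π·u)^2 du / ∫_{0}^{1} sin(π·u)^2 du.
With ∫ sin(π·u)^2 du = u/2 - sin(2·π·u)/(4·π) + C, the region integral is -√(3)/(8·π) + 1/24 + 1/(4·π) and the full one is 1/2.
Taking the ratio, P = (-3·√(3) + π + 6)/(12·π).

P ≈ 0.105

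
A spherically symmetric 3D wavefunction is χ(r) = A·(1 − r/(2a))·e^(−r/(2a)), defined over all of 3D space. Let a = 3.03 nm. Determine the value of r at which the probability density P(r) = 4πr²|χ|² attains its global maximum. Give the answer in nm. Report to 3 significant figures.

r ≈ 15.9 nm

The maximum of P(r) = 4πr²|χ|² occurs where its derivative vanishes.
Solving yields r = a·(√(5) + 3).
With a = 3.03, the most probable radial distance is 15.87 nm.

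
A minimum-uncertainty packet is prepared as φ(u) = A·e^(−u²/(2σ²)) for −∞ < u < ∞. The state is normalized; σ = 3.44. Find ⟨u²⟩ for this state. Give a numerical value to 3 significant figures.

The expectation value is the |φ|²-weighted average of u^2: ∫ u^2|φ|² du.
The ratio of the moment integral to the normalization integral gives ⟨u²⟩ = σ^2/2.
Putting σ = 3.44 gives 5.917.

⟨u^2⟩ ≈ 5.92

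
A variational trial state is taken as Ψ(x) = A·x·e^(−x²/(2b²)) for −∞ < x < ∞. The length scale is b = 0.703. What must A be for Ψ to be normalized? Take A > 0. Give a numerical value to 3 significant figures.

The normalization condition is ∫|Ψ|² dx = 1 from −∞ to ∞.
With Ψ = A·x·e^(−x²/(2b²)), the integral evaluates to A²·[√(π)·b^3/2].
Setting this equal to 1 gives A² = 1/(√(π)·b^3/2).
With b = 0.703: A² = 3.248 and A = 1.802.

A ≈ 1.80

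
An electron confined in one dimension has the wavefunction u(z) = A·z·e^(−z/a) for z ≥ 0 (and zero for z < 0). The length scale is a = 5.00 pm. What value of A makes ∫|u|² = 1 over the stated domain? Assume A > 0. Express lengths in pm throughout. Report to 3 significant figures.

A ≈ 0.179 pm^(-3/2)

Normalization requires ∫|u|² dz = 1, integrated from 0 to ∞.
Using ∫₀^∞ zⁿ e^(−αz) dz = n!/αⁿ⁺¹, the integral (without the A² prefactor) comes out to a^3/4.
So A² = (a^3/4)^(−1).
Substituting a = 5.00 gives A² = 0.03200, so A = 0.1789.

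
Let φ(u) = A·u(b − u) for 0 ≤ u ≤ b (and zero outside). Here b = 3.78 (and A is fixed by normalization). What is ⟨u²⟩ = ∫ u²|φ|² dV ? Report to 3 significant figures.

⟨u²⟩ = ∫ u^2 |φ|² du over the full domain.
Expanding the polynomial and integrating term by term, evaluating both integrals, ⟨u²⟩ = 2·b^2/7.
Putting b = 3.78 gives 4.082.

⟨u^2⟩ ≈ 4.08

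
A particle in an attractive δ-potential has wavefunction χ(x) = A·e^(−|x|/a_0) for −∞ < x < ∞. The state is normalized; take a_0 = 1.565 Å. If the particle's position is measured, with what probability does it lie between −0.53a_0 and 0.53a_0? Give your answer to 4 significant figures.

|χ|² is the probability density, so P = ∫_{−0.53a_0}^{0.53a_0} |χ|² dx.
The normalization integral ∫|χ|²dx over the whole domain equals a_0·A², and A² cancels in the ratio.
Both integrals are even about x = 0, so only the x ≥ 0 halves are needed (the factors of 2 cancel). Substituting u = x/a_0, A² and the length scale cancel in the ratio: P = ∫_{0}^{0.53} e^(-2·u) du / ∫_{0}^{∞} e^(-2·u) du.
Using ∫ e^(-2·u) du = -e^(-2·u)/2, the numerator is 1/2 - e^(-53/50)/2 and the denominator is 1/2.
This works out to P = 0.65354.

P ≈ 0.6535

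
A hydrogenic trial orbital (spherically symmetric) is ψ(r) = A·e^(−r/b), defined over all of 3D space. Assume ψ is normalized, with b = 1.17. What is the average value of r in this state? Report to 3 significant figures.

⟨r⟩ ≈ 1.76

The expectation value is the |ψ|²-weighted average of r: ∫ r|ψ|² 4πr² dr.
Using ∫₀^∞ rⁿ e^(−αr) dr = n!/αⁿ⁺¹, evaluating both integrals, ⟨r⟩ = 3·b/2.
With b = 1.17, ⟨r⟩ = 1.755.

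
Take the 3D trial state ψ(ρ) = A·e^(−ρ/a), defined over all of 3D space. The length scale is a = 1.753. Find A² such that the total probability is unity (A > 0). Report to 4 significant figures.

We need A² ∫|f|² 4πρ² dρ = 1, taking the integral from 0 to ∞.
The angular integral contributes 4π, leaving ∫₀^∞ ρ²|ψ|² dρ.
With ψ = A·e^(−ρ/a), the integral evaluates to A²·[π·a^3].
With a = 1.753: A² = 0.059089 and A = 0.24308.

A^2 ≈ 0.05909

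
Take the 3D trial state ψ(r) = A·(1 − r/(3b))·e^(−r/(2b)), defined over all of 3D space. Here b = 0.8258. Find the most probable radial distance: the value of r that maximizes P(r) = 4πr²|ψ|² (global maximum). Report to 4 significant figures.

r ≈ 0.8258

Differentiate P(r) = 4πr²|ψ|² with respect to r and set to zero.
This gives r = b.
With b = 0.8258, the most probable radial distance is 0.82580.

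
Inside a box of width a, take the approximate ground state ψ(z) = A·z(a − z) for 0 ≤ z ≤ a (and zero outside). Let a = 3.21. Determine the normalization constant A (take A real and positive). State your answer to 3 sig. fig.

A ≈ 0.297

The normalization condition is ∫|ψ|² dz = 1 from 0 to a.
With ψ = A·z(a − z), the integral evaluates to A²·[a^5/30].
Setting this equal to 1 gives A² = 1/(a^5/30).
With a = 3.21: A² = 0.08802 and A = 0.2967.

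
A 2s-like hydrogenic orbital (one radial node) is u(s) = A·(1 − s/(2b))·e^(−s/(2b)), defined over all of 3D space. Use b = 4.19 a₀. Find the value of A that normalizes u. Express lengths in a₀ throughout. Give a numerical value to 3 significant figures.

A ≈ 0.0233 a₀^(-3/2)

We need A² ∫|f|² 4πs² ds = 1, taking the integral from 0 to ∞.
The angular integral contributes 4π, leaving ∫₀^∞ s²|u|² ds.
The integral (without the A² prefactor) comes out to 8·π·b^3.
Plugging in b = 4.19 yields A = 0.02326.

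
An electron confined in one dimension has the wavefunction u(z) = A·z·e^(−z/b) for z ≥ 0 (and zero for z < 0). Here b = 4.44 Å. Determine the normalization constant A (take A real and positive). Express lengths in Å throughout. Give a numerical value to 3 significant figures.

A ≈ 0.214 Å^(-3/2)

Normalization requires ∫|u|² dz = 1, integrated from 0 to ∞.
∫|u|² dz = A²·(b^3/4).
Hence A² = 1/[b^3/4].
Plugging in b = 4.44 yields A = 0.2138.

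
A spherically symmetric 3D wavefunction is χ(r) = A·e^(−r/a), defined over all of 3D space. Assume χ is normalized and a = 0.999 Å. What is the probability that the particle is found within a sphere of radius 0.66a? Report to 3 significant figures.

With dV = 4πr²dr, the probability is ∫|χ|² dV over r ≤ 0.66a.
Normalization gives A² = 1/(π·a^3).
Let u = r/a; then A², 4π and the length scale all cancel, so P = ∫_{0}^{0.66} u^2·e^(-2·u) du ÷ ∫_{0}^{∞} u^2·e^(-2·u) du.
Using ∫ u^2·e^(-2·u) du = -(2·u^2 + 2·u + 1)·e^(-2·u)/4, the numerator is 1/4 - 3989·e^(-33/25)/5000 and the denominator is 1/4.
This evaluates to P = 0.1475.

P ≈ 0.148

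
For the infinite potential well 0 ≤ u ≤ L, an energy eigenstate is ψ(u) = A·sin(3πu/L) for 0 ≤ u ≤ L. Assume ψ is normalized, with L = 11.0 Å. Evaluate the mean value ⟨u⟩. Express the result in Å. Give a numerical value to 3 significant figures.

⟨u⟩ = ∫ u |ψ|² du over the full domain.
The ratio of the moment integral to the normalization integral gives ⟨u⟩ = L/2.
Putting L = 11.0 gives 5.500.

⟨u⟩ ≈ 5.50 Å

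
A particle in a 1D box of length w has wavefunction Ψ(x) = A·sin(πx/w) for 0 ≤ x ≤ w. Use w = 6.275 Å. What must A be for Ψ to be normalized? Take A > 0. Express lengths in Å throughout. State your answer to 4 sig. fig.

A ≈ 0.5646 Å^(-1/2)

The normalization condition is ∫|Ψ|² dx = 1 from 0 to w.
With ∫₀^w sin²(nπx/w) dx = w/2, ∫|Ψ|² dx = A²·(w/2).
Hence A² = 1/[w/2].
Plugging in w = 6.275 yields A = 0.56456.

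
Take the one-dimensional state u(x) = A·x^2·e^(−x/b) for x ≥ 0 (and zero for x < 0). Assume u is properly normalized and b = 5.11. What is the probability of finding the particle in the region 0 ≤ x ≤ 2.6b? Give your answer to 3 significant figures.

P ≈ 0.594

P = ∫_{0}^{2.6b} |u(x)|² dx.
Since A² = 1/(3·b^5/4), this is the region integral divided by the full normalization integral.
Let t = x/b; then A² and the length scale cancel, so P = ∫_{0}^{2.6} t^4·e^(-2·t) dt ÷ ∫_{0}^{∞} t^4·e^(-2·t) dt.
With ∫ t^4·e^(-2·t) dt = -(t^4/2 + t^3 + 3·t^2/2 + 3·t/2 + 3/4)·e^(-2·t) + C, the region integral is ≈ 0.44540 and the full one is 3/4.
Taking the ratio, P = 0.5939.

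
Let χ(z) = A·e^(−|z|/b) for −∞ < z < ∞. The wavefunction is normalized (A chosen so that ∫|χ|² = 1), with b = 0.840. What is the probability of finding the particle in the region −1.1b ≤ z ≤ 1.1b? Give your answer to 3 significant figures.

|χ|² is the probability density, so P = ∫_{−1.1b}^{1.1b} |χ|² dz.
The normalization integral ∫|χ|²dz over the whole domain equals b·A², and A² cancels in the ratio.
Both integrals are even about z = 0, so only the z ≥ 0 halves are needed (the factors of 2 cancel). In terms of u = z/b (A² and the length scale cancel between numerator and denominator), P = [∫_{0}^{1.1} e^(-2·u) du] / [∫_{0}^{∞} e^(-2·u) du].
With ∫ e^(-2·u) du = -e^(-2·u)/2 + C, the region integral is 1/2 - e^(-11/5)/2 and the full one is 1/2.
This works out to P = 0.8892.

P ≈ 0.889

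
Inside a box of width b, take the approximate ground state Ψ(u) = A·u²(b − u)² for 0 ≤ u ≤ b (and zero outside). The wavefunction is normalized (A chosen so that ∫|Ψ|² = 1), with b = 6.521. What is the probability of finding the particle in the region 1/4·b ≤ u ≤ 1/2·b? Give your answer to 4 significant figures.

P = ∫_{1/4·b}^{1/2·b} |Ψ(u)|² du.
With A² fixed by ∫|Ψ|² = 1, i.e. A² = (b^9/630)^(−1), substitute and integrate.
Let t = u/b; then A² and the length scale cancel, so P = ∫_{1/4}^{1/2} t^4·(1 - t)^4 dt ÷ ∫_{0}^{1} t^4·(1 - t)^4 dt.
With ∫ t^4·(1 - t)^4 dt = t^5·(70·t^4 - 315·t^3 + 540·t^2 - 420·t + 126)/630 + C, the region integral is ≈ 0.000715988 and the full one is 1/630.
Taking the ratio, P = 0.45107.

P ≈ 0.4511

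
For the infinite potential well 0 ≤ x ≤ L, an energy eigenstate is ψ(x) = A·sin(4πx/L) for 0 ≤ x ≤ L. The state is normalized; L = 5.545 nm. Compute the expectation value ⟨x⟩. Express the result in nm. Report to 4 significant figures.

⟨x⟩ ≈ 2.773 nm

The expectation value is the |ψ|²-weighted average of x: ∫ x|ψ|² dx.
Using sin²θ = (1 − cos 2θ)/2, the ratio of the moment integral to the normalization integral gives ⟨x⟩ = L/2.
Putting L = 5.545 gives 2.7725.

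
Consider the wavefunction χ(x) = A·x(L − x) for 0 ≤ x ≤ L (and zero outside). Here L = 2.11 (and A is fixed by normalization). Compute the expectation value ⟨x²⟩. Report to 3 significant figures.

⟨x^2⟩ ≈ 1.27

The expectation value is the |χ|²-weighted average of x^2: ∫ x^2|χ|² dx.
Evaluating both integrals, ⟨x²⟩ = 2·L^2/7.
With L = 2.11, ⟨x^2⟩ = 1.272.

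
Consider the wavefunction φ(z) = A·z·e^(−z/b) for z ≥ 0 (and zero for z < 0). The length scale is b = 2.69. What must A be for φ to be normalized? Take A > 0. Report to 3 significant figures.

A ≈ 0.453

Require ∫ |φ|² dz = 1 over the whole domain.
Using ∫₀^∞ zⁿ e^(−αz) dz = n!/αⁿ⁺¹, ∫|φ|² dz = A²·(b^3/4).
Setting this equal to 1 gives A² = 1/(b^3/4).
Substituting b = 2.69 gives A² = 0.2055, so A = 0.4533.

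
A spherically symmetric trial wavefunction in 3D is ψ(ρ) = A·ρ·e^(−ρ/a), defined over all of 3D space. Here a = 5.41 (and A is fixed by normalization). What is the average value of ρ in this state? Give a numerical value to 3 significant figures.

⟨ρ⟩ ≈ 13.5

The expectation value is the |ψ|²-weighted average of ρ: ∫ ρ|ψ|² 4πρ² dρ.
Using ∫₀^∞ ρⁿ e^(−αρ) dρ = n!/αⁿ⁺¹, since the A² factors cancel between numerator and denominator, ⟨ρ⟩ = 5·a/2.
Putting a = 5.41 gives 13.53.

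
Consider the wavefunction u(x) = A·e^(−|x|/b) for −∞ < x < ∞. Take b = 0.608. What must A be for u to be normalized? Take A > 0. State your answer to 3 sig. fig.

A ≈ 1.28

The normalization condition is ∫|u|² dx = 1 from −∞ to ∞.
With ∫₀^∞ x^0 e^(−αx) dx = 0!/α^1, the integral (without the A² prefactor) comes out to b.
Setting this equal to 1 gives A² = 1/(b).
Substituting b = 0.608 gives A² = 1.645, so A = 1.282.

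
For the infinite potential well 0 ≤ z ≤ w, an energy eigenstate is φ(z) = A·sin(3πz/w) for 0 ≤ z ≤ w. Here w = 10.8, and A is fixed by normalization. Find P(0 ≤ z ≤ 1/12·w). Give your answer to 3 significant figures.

P = ∫_{0}^{1/12·w} |φ(z)|² dz.
The normalization integral ∫|φ|²dz over the whole domain equals w/2·A², and A² cancels in the ratio.
Let u = z/w; then A² and the length scale cancel, so P = ∫_{0}^{1/12} sin(3·π·u)^2 du ÷ ∫_{0}^{1} sin(3·π·u)^2 du.
Using ∫ sin(3·π·u)^2 du = u/2 - sin(6·π·u)/(12·π), the numerator is 1/24 - 1/(12·π) and the denominator is 1/2.
This works out to P = (-2 + π)/(12·π).

P ≈ 0.0303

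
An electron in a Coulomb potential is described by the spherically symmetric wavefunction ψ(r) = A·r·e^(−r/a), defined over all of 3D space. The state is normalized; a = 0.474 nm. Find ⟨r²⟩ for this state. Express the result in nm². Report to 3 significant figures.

⟨r^2⟩ ≈ 1.69 nm^2

⟨r²⟩ = ∫ r^2 |ψ|² 4πr² dr over the full domain.
Since the A² factors cancel between numerator and denominator, ⟨r²⟩ = 15·a^2/2.
With a = 0.474, ⟨r^2⟩ = 1.685.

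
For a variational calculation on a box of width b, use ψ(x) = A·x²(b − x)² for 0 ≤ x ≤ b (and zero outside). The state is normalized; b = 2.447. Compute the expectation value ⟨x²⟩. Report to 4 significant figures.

⟨x²⟩ = ∫ x^2 |ψ|² dx over the full domain.
Expanding the polynomial and integrating term by term, since the A² factors cancel between numerator and denominator, ⟨x²⟩ = 3·b^2/11.
With b = 2.447, ⟨x^2⟩ = 1.6330.

⟨x^2⟩ ≈ 1.633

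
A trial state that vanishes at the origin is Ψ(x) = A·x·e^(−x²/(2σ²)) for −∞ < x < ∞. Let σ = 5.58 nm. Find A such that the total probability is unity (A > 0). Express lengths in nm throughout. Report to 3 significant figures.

A ≈ 0.0806 nm^(-3/2)

Normalization requires ∫|Ψ|² dx = 1, integrated from −∞ to ∞.
With Ψ = A·x·e^(−x²/(2σ²)), the integral evaluates to A²·[√(π)·σ^3/2].
Plugging in σ = 5.58 yields A = 0.08059.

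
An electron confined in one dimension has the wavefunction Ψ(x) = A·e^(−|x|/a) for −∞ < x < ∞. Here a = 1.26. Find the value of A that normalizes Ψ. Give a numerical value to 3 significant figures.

The normalization condition is ∫|Ψ|² dx = 1 from −∞ to ∞.
With Ψ = A·e^(−|x|/a), the integral evaluates to A²·[a].
Hence A² = 1/[a].
With a = 1.26: A² = 0.7937 and A = 0.8909.

A ≈ 0.891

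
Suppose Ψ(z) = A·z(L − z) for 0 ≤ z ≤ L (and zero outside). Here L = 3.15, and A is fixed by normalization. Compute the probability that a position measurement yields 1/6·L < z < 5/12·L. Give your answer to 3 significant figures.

P ≈ 0.311

The probability is P = ∫ |Ψ|² dz over [1/6·L, 5/12·L].
The normalization integral ∫|Ψ|²dz over the whole domain equals L^5/30·A², and A² cancels in the ratio.
Let u = z/L; then A² and the length scale cancel, so P = ∫_{1/6}^{5/12} u^2·(1 - u)^2 du ÷ ∫_{0}^{1} u^2·(1 - u)^2 du.
With ∫ u^2·(1 - u)^2 du = u^3·(6·u^2 - 15·u + 10)/30 + C, the region integral is ≈ 0.010371 and the full one is 1/30.
This works out to P = 0.3111.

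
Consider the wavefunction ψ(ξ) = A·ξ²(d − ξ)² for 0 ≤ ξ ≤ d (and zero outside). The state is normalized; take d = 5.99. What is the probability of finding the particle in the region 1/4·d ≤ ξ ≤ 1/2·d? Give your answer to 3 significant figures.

The probability is P = ∫ |ψ|² dξ over [1/4·d, 1/2·d].
Since A² = 1/(d^9/630), this is the region integral divided by the full normalization integral.
Substituting u = ξ/d, A² and the length scale cancel in the ratio: P = ∫_{1/4}^{1/2} u^4·(1 - u)^4 du / ∫_{0}^{1} u^4·(1 - u)^4 du.
With ∫ u^4·(1 - u)^4 du = u^5·(70·u^4 - 315·u^3 + 540·u^2 - 420·u + 126)/630 + C, the region integral is ≈ 0.00071599 and the full one is 1/630.
Taking the ratio, P = 0.4511.

P ≈ 0.451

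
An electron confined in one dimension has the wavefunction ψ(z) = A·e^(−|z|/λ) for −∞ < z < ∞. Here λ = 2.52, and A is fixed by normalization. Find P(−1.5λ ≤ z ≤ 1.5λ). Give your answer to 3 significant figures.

P ≈ 0.950

|ψ|² is the probability density, so P = ∫_{−1.5λ}^{1.5λ} |ψ|² dz.
Since A² = 1/(λ), this is the region integral divided by the full normalization integral.
Both integrals are even about z = 0, so only the z ≥ 0 halves are needed (the factors of 2 cancel). Let u = z/λ; then A² and the length scale cancel, so P = ∫_{0}^{1.5} e^(-2·u) du ÷ ∫_{0}^{∞} e^(-2·u) du.
Using ∫ e^(-2·u) du = -e^(-2·u)/2, the numerator is 1/2 - e^(-3)/2 and the denominator is 1/2.
Evaluating gives P = 0.9502.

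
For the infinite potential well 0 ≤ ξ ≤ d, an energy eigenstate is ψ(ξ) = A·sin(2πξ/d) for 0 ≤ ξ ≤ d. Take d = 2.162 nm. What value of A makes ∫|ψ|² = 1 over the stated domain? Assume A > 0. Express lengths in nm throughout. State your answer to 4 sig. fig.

The normalization condition is ∫|ψ|² dξ = 1 from 0 to d.
Carrying out the integral gives A² · d/2.
Hence A² = 1/[d/2].
With d = 2.162: A² = 0.92507 and A = 0.96181.

A ≈ 0.9618 nm^(-1/2)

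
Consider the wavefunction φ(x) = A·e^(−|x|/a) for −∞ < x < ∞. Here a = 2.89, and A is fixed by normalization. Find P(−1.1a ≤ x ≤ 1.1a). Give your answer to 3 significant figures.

P ≈ 0.889

|φ|² is the probability density, so P = ∫_{−1.1a}^{1.1a} |φ|² dx.
With A² fixed by ∫|φ|² = 1, i.e. A² = (a)^(−1), substitute and integrate.
Both integrals are even about x = 0, so only the x ≥ 0 halves are needed (the factors of 2 cancel). Substituting u = x/a, A² and the length scale cancel in the ratio: P = ∫_{0}^{1.1} e^(-2·u) du / ∫_{0}^{∞} e^(-2·u) du.
Using ∫ e^(-2·u) du = -e^(-2·u)/2, the numerator is 1/2 - e^(-11/5)/2 and the denominator is 1/2.
This works out to P = 0.8892.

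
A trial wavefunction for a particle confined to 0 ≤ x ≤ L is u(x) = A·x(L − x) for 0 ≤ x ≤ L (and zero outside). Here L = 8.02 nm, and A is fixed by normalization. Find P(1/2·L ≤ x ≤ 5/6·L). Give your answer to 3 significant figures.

P ≈ 0.465

|u|² is the probability density, so P = ∫_{1/2·L}^{5/6·L} |u|² dx.
With A² fixed by ∫|u|² = 1, i.e. A² = (L^5/30)^(−1), substitute and integrate.
Substituting t = x/L, A² and the length scale cancel in the ratio: P = ∫_{1/2}^{5/6} t^2·(1 - t)^2 dt / ∫_{0}^{1} t^2·(1 - t)^2 dt.
With ∫ t^2·(1 - t)^2 dt = t^3·(6·t^2 - 15·t + 10)/30 + C, the region integral is ≈ 0.015484 and the full one is 1/30.
Evaluating gives P = 301/648.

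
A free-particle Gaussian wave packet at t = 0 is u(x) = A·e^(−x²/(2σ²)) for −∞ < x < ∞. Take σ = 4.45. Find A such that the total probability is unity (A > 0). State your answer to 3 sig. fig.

A ≈ 0.356

Require ∫ |u|² dx = 1 over the whole domain.
Differentiating ∫e^(−αx²) dx = √(π/α) under α to get the higher moments, carrying out the integral gives A² · √(π)·σ.
So A² = (√(π)·σ)^(−1).
Plugging in σ = 4.45 yields A = 0.3561.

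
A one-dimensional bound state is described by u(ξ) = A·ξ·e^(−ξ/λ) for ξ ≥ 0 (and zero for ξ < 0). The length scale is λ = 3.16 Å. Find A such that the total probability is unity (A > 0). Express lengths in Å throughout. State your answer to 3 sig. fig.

A ≈ 0.356 Å^(-3/2)

We need A² ∫|f|² dξ = 1, taking the integral from 0 to ∞.
∫|u|² dξ = A²·(λ^3/4).
Setting this equal to 1 gives A² = 1/(λ^3/4).
With λ = 3.16: A² = 0.1268 and A = 0.3560.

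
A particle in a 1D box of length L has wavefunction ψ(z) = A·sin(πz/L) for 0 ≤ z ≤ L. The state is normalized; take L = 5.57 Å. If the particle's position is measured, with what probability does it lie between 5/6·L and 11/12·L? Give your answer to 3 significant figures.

|ψ|² is the probability density, so P = ∫_{5/6·L}^{11/12·L} |ψ|² dz.
With A² fixed by ∫|ψ|² = 1, i.e. A² = (L/2)^(−1), substitute and integrate.
In terms of u = z/L (A² and the length scale cancel between numerator and denominator), P = [∫_{5/6}^{11/12} sin(π·u)^2 du] / [∫_{0}^{1} sin(π·u)^2 du].
Using ∫ sin(π·u)^2 du = u/2 - sin(2·π·u)/(4·π), the numerator is -√(3)/(8·π) + 1/(8·π) + 1/24 and the denominator is 1/2.
Evaluating gives P = (-3·√(3) + 3 + π)/(12·π).

P ≈ 0.0251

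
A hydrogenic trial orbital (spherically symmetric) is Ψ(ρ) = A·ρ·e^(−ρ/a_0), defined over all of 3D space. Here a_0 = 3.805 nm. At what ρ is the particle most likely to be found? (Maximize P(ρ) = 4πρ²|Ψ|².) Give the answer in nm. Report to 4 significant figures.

ρ ≈ 7.610 nm

Set d/dρ [P(ρ) = 4πρ²|Ψ|²] = 0 and solve for ρ > 0.
This gives ρ = 2·a_0.
With a_0 = 3.805, the most probable radial distance is 7.6100 nm.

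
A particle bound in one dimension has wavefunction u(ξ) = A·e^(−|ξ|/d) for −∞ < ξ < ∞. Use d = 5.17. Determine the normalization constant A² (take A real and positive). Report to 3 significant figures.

A^2 ≈ 0.193

Normalization requires ∫|u|² dξ = 1, integrated from −∞ to ∞.
Recall ∫₀^∞ ξ^m e^(−ξ/β) dξ = m!·β^(m+1), carrying out the integral gives A² · d.
Hence A² = 1/[d].
Substituting d = 5.17 gives A² = 0.1934, so A = 0.4398.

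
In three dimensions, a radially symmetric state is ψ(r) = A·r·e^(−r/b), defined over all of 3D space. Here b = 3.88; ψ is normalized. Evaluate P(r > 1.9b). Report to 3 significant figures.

P ≈ 0.668

P = ∫ |ψ|² 4πr² dr over r > 1.9b.
Normalization gives A² = 1/(3·π·b^5).
In terms of u = r/b (A², 4π and the length scale all cancel between numerator and denominator), P = [∫_{1.9}^{∞} u^4·e^(-2·u) du] / [∫_{0}^{∞} u^4·e^(-2·u) du].
With ∫ u^4·e^(-2·u) du = -(u^4/2 + u^3 + 3·u^2/2 + 3·u/2 + 3/4)·e^(-2·u) + C, the region integral is ≈ 0.50088 and the full one is 3/4.
This evaluates to P = 0.6678.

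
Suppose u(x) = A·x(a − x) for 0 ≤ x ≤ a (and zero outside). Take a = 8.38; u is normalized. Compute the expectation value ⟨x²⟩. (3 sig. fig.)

⟨x^2⟩ ≈ 20.1

⟨x²⟩ = ∫ x^2 |u|² dx over the full domain.
Expanding the polynomial and integrating term by term, evaluating both integrals, ⟨x²⟩ = 2·a^2/7.
Putting a = 8.38 gives 20.06.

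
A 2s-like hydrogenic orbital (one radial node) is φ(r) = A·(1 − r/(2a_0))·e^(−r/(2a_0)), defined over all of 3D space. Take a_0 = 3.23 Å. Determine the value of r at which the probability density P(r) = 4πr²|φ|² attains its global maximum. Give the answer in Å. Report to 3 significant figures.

Differentiate P(r) = 4πr²|φ|² with respect to r and set to zero.
This gives r = a_0·(√(5) + 3).
With a_0 = 3.23, the most probable radial distance is 16.91 Å.

r ≈ 16.9 Å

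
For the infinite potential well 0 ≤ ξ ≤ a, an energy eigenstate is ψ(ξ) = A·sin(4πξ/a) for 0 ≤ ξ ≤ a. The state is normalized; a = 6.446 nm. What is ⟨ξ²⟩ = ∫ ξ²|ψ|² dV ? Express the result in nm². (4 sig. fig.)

⟨ξ^2⟩ ≈ 13.72 nm^2

The expectation value is the |ψ|²-weighted average of ξ^2: ∫ ξ^2|ψ|² dξ.
With ∫₀^a sin²(nπξ/a) dξ = a/2, the ratio of the moment integral to the normalization integral gives ⟨ξ²⟩ = -a^2/(32·π^2) + a^2/3.
Putting a = 6.446 gives 13.719.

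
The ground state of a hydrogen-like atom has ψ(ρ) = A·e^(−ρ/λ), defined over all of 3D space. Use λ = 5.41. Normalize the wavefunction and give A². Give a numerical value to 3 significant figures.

A^2 ≈ 0.00201

The normalization condition is ∫|ψ|² 4πρ² dρ = 1 from 0 to ∞.
In 3D with spherical symmetry the volume element is 4πρ² dρ.
The integral (without the A² prefactor) comes out to π·λ^3.
So A² = (π·λ^3)^(−1).
Substituting λ = 5.41 gives A² = 0.002010, so A = 0.04484.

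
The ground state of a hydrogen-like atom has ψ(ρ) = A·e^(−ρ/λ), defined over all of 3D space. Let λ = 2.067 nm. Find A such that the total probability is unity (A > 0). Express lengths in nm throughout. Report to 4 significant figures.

A ≈ 0.1899 nm^(-3/2)

Require ∫ |ψ|² 4πρ² dρ = 1 over the whole domain.
(Spherical symmetry: dV = 4πρ² dρ.)
∫|ψ|² 4πρ² dρ = A²·(π·λ^3).
Setting this equal to 1 gives A² = 1/(π·λ^3).
Substituting λ = 2.067 gives A² = 0.036044, so A = 0.18985.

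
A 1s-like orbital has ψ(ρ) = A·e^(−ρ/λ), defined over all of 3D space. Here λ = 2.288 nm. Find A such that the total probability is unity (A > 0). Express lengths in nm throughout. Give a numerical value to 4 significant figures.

Require ∫ |ψ|² 4πρ² dρ = 1 over the whole domain.
(Spherical symmetry: dV = 4πρ² dρ.)
With ψ = A·e^(−ρ/λ), the integral evaluates to A²·[π·λ^3].
Plugging in λ = 2.288 yields A = 0.16302.

A ≈ 0.1630 nm^(-3/2)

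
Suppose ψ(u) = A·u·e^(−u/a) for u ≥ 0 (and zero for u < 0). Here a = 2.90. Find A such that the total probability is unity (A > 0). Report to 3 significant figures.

Require ∫ |ψ|² du = 1 over the whole domain.
With ψ = A·u·e^(−u/a), the integral evaluates to A²·[a^3/4].
Plugging in a = 2.90 yields A = 0.4050.

A ≈ 0.405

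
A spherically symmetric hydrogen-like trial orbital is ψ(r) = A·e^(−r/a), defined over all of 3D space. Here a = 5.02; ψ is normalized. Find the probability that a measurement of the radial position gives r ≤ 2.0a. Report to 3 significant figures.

P = ∫ |ψ|² 4πr² dr over r ≤ 2.0a.
Normalization gives A² = 1/(π·a^3).
Substituting u = r/a, A², 4π and the length scale all cancel in the ratio: P = ∫_{0}^{2.0} u^2·e^(-2·u) du / ∫_{0}^{∞} u^2·e^(-2·u) du.
An antiderivative of u^2·e^(-2·u) is -(2·u^2 + 2·u + 1)·e^(-2·u)/4; evaluating from 0 to 2.0 gives 1/4 - 13·e^(-4)/4, while the full integral is 1/4.
Taking the ratio yields P = 0.7619.

P ≈ 0.762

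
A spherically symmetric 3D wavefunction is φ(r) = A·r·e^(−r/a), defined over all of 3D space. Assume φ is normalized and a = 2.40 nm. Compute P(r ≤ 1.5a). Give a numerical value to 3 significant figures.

With dV = 4πr²dr, the probability is ∫|φ|² dV over r ≤ 1.5a.
Normalization gives A² = 1/(3·π·a^5).
Let u = r/a; then A², 4π and the length scale all cancel, so P = ∫_{0}^{1.5} u^4·e^(-2·u) du ÷ ∫_{0}^{∞} u^4·e^(-2·u) du.
With ∫ u^4·e^(-2·u) du = -(u^4/2 + u^3 + 3·u^2/2 + 3·u/2 + 3/4)·e^(-2·u) + C, the region integral is 3/4 - 393·e^(-3)/32 and the full one is 3/4.
The region integral divided by the full integral gives P = 0.1847.

P ≈ 0.185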